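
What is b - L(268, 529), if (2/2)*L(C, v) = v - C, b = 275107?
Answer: 274846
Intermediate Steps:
L(C, v) = v - C
b - L(268, 529) = 275107 - (529 - 1*268) = 275107 - (529 - 268) = 275107 - 1*261 = 275107 - 261 = 274846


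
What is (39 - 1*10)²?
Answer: 841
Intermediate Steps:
(39 - 1*10)² = (39 - 10)² = 29² = 841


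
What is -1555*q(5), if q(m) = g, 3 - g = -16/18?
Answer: -54425/9 ≈ -6047.2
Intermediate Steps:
g = 35/9 (g = 3 - (-16)/18 = 3 - 1*(-8/9) = 3 + 8/9 = 35/9 ≈ 3.8889)
q(m) = 35/9
-1555*q(5) = -1555*35/9 = -54425/9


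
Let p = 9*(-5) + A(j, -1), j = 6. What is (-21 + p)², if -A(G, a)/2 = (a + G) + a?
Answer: 5476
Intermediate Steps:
A(G, a) = -4*a - 2*G (A(G, a) = -2*((a + G) + a) = -2*((G + a) + a) = -2*(G + 2*a) = -4*a - 2*G)
p = -53 (p = 9*(-5) + (-4*(-1) - 2*6) = -45 + (4 - 12) = -45 - 8 = -53)
(-21 + p)² = (-21 - 53)² = (-74)² = 5476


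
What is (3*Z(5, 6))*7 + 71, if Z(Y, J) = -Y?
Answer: -34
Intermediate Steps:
(3*Z(5, 6))*7 + 71 = (3*(-1*5))*7 + 71 = (3*(-5))*7 + 71 = -15*7 + 71 = -105 + 71 = -34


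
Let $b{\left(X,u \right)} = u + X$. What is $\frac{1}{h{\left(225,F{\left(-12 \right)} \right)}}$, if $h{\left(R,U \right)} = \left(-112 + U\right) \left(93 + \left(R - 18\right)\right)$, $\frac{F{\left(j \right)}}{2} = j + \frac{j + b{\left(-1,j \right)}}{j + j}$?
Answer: $- \frac{1}{40175} \approx -2.4891 \cdot 10^{-5}$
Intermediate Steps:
$b{\left(X,u \right)} = X + u$
$F{\left(j \right)} = 2 j + \frac{-1 + 2 j}{j}$ ($F{\left(j \right)} = 2 \left(j + \frac{j + \left(-1 + j\right)}{j + j}\right) = 2 \left(j + \frac{-1 + 2 j}{2 j}\right) = 2 j + \frac{-1 + 2 j}{j}$)
$h{\left(R,U \right)} = \left(-112 + U\right) \left(75 + R\right)$ ($h{\left(R,U \right)} = \left(-112 + U\right) \left(93 + \left(R - 18\right)\right) = \left(-112 + U\right) \left(93 + \left(-18 + R\right)\right) = \left(-112 + U\right) \left(75 + R\right)$)
$\frac{1}{h{\left(225,F{\left(-12 \right)} \right)}} = \frac{1}{-8400 - 25200 + 75 \left(2 - \frac{1}{-12} + 2 \left(-12\right)\right) + 225 \left(2 - \frac{1}{-12} + 2 \left(-12\right)\right)} = \frac{1}{-8400 - 25200 + 75 \left(2 - - \frac{1}{12} - 24\right) + 225 \left(2 - - \frac{1}{12} - 24\right)} = \frac{1}{-8400 - 25200 + 75 \left(2 + \frac{1}{12} - 24\right) + 225 \left(2 + \frac{1}{12} - 24\right)} = \frac{1}{-8400 - 25200 + 75 \left(- \frac{263}{12}\right) + 225 \left(- \frac{263}{12}\right)} = \frac{1}{-8400 - 25200 - \frac{6575}{4} - \frac{19725}{4}} = \frac{1}{-40175} = - \frac{1}{40175}$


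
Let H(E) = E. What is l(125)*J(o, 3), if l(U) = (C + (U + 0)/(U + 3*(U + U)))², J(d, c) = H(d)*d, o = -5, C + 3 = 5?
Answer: 5625/49 ≈ 114.80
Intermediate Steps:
C = 2 (C = -3 + 5 = 2)
J(d, c) = d² (J(d, c) = d*d = d²)
l(U) = 225/49 (l(U) = (2 + (U + 0)/(U + 3*(U + U)))² = (2 + U/(U + 3*(2*U)))² = (2 + U/(U + 6*U))² = (2 + U/((7*U)))² = (2 + U*(1/(7*U)))² = (2 + ⅐)² = (15/7)² = 225/49)
l(125)*J(o, 3) = (225/49)*(-5)² = (225/49)*25 = 5625/49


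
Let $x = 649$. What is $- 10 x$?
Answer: $-6490$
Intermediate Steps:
$- 10 x = \left(-10\right) 649 = -6490$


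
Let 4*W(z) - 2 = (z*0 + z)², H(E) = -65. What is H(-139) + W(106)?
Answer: 5489/2 ≈ 2744.5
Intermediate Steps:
W(z) = ½ + z²/4 (W(z) = ½ + (z*0 + z)²/4 = ½ + (0 + z)²/4 = ½ + z²/4)
H(-139) + W(106) = -65 + (½ + (¼)*106²) = -65 + (½ + (¼)*11236) = -65 + (½ + 2809) = -65 + 5619/2 = 5489/2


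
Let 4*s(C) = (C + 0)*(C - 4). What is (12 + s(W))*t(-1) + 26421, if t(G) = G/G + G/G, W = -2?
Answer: 26451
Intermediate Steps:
s(C) = C*(-4 + C)/4 (s(C) = ((C + 0)*(C - 4))/4 = (C*(-4 + C))/4 = C*(-4 + C)/4)
t(G) = 2 (t(G) = 1 + 1 = 2)
(12 + s(W))*t(-1) + 26421 = (12 + (¼)*(-2)*(-4 - 2))*2 + 26421 = (12 + (¼)*(-2)*(-6))*2 + 26421 = (12 + 3)*2 + 26421 = 15*2 + 26421 = 30 + 26421 = 26451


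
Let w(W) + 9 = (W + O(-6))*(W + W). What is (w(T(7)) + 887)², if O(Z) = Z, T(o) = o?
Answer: 795664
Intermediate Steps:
w(W) = -9 + 2*W*(-6 + W) (w(W) = -9 + (W - 6)*(W + W) = -9 + (-6 + W)*(2*W) = -9 + 2*W*(-6 + W))
(w(T(7)) + 887)² = ((-9 - 12*7 + 2*7²) + 887)² = ((-9 - 84 + 2*49) + 887)² = ((-9 - 84 + 98) + 887)² = (5 + 887)² = 892² = 795664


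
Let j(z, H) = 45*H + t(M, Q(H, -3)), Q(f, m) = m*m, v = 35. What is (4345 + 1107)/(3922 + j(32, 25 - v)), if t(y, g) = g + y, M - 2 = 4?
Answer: 5452/3487 ≈ 1.5635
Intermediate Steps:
Q(f, m) = m²
M = 6 (M = 2 + 4 = 6)
j(z, H) = 15 + 45*H (j(z, H) = 45*H + ((-3)² + 6) = 45*H + (9 + 6) = 45*H + 15 = 15 + 45*H)
(4345 + 1107)/(3922 + j(32, 25 - v)) = (4345 + 1107)/(3922 + (15 + 45*(25 - 1*35))) = 5452/(3922 + (15 + 45*(25 - 35))) = 5452/(3922 + (15 + 45*(-10))) = 5452/(3922 + (15 - 450)) = 5452/(3922 - 435) = 5452/3487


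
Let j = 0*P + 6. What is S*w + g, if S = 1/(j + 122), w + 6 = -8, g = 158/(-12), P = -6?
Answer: -2549/192 ≈ -13.276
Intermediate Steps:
j = 6 (j = 0*(-6) + 6 = 0 + 6 = 6)
g = -79/6 (g = 158*(-1/12) = -79/6 ≈ -13.167)
w = -14 (w = -6 - 8 = -14)
S = 1/128 (S = 1/(6 + 122) = 1/128 ≈ 0.0078125)
S*w + g = (1/128)*(-14) - 79/6 = -7/64 - 79/6 = -2549/192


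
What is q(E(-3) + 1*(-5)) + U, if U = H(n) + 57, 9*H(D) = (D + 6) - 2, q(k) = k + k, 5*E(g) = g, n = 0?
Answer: 2081/45 ≈ 46.244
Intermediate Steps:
E(g) = g/5
q(k) = 2*k
H(D) = 4/9 + D/9 (H(D) = ((D + 6) - 2)/9 = ((6 + D) - 2)/9 = (4 + D)/9 = 4/9 + D/9)
U = 517/9 (U = (4/9 + (1/9)*0) + 57 = (4/9 + 0) + 57 = 4/9 + 57 = 517/9 ≈ 57.444)
q(E(-3) + 1*(-5)) + U = 2*((1/5)*(-3) + 1*(-5)) + 517/9 = 2*(-3/5 - 5) + 517/9 = 2*(-28/5) + 517/9 = -56/5 + 517/9 = 2081/45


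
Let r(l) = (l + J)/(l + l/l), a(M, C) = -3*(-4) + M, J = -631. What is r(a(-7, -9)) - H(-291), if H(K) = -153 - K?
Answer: -727/3 ≈ -242.33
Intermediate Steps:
a(M, C) = 12 + M
r(l) = (-631 + l)/(1 + l) (r(l) = (l - 631)/(l + l/l) = (-631 + l)/(l + 1) = (-631 + l)/(1 + l))
r(a(-7, -9)) - H(-291) = (-631 + (12 - 7))/(1 + (12 - 7)) - (-153 - 1*(-291)) = (-631 + 5)/(1 + 5) - (-153 + 291) = -626/6 - 1*138 = (⅙)*(-626) - 138 = -313/3 - 138 = -727/3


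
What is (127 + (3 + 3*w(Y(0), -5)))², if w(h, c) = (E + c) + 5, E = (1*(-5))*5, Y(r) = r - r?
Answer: 3025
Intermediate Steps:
Y(r) = 0
E = -25 (E = -5*5 = -25)
w(h, c) = -20 + c (w(h, c) = (-25 + c) + 5 = -20 + c)
(127 + (3 + 3*w(Y(0), -5)))² = (127 + (3 + 3*(-20 - 5)))² = (127 + (3 + 3*(-25)))² = (127 + (3 - 75))² = (127 - 72)² = 55² = 3025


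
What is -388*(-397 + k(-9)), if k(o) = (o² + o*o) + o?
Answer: 94672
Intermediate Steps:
k(o) = o + 2*o² (k(o) = (o² + o²) + o = 2*o² + o = o + 2*o²)
-388*(-397 + k(-9)) = -388*(-397 - 9*(1 + 2*(-9))) = -388*(-397 - 9*(1 - 18)) = -388*(-397 - 9*(-17)) = -388*(-397 + 153) = -388*(-244) = 94672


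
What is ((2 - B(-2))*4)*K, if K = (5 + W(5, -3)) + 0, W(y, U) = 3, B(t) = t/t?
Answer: 32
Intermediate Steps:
B(t) = 1
K = 8 (K = (5 + 3) + 0 = 8 + 0 = 8)
((2 - B(-2))*4)*K = ((2 - 1*1)*4)*8 = ((2 - 1)*4)*8 = (1*4)*8 = 4*8 = 32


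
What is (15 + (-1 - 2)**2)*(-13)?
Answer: -312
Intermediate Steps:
(15 + (-1 - 2)**2)*(-13) = (15 + (-3)**2)*(-13) = (15 + 9)*(-13) = 24*(-13) = -312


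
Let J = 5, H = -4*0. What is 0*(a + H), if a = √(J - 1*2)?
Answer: 0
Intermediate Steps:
H = 0
a = √3 (a = √(5 - 1*2) = √(5 - 2) = √3 ≈ 1.7320)
0*(a + H) = 0*(√3 + 0) = 0*√3 = 0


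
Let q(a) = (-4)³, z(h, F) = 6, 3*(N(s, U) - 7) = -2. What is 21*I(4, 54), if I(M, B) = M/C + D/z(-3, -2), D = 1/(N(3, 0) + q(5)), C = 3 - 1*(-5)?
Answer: 1806/173 ≈ 10.439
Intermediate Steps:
N(s, U) = 19/3 (N(s, U) = 7 + (⅓)*(-2) = 7 - ⅔ = 19/3)
C = 8 (C = 3 + 5 = 8)
q(a) = -64
D = -3/173 (D = 1/(19/3 - 64) = 1/(-173/3) = -3/173 ≈ -0.017341)
I(M, B) = -1/346 + M/8 (I(M, B) = M/8 - 3/173/6 = M*(⅛) - 3/173*⅙ = M/8 - 1/346 = -1/346 + M/8)
21*I(4, 54) = 21*(-1/346 + (⅛)*4) = 21*(-1/346 + ½) = 21*(86/173) = 1806/173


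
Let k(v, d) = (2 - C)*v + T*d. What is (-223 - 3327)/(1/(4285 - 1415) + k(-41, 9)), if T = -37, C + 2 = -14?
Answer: 10188500/3073769 ≈ 3.3147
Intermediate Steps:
C = -16 (C = -2 - 14 = -16)
k(v, d) = -37*d + 18*v (k(v, d) = (2 - 1*(-16))*v - 37*d = (2 + 16)*v - 37*d = 18*v - 37*d = -37*d + 18*v)
(-223 - 3327)/(1/(4285 - 1415) + k(-41, 9)) = (-223 - 3327)/(1/(4285 - 1415) + (-37*9 + 18*(-41))) = -3550/(1/2870 + (-333 - 738)) = -3550/(1/2870 - 1071) = -3550/(-3073769/2870) = -3550*(-2870/3073769) = 10188500/3073769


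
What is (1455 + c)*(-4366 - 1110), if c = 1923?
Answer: -18497928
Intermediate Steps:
(1455 + c)*(-4366 - 1110) = (1455 + 1923)*(-4366 - 1110) = 3378*(-5476) = -18497928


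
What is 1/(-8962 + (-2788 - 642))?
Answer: -1/12392 ≈ -8.0697e-5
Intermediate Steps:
1/(-8962 + (-2788 - 642)) = 1/(-8962 - 3430) = 1/(-12392) = -1/12392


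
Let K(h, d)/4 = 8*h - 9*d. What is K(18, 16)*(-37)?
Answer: 0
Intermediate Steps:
K(h, d) = -36*d + 32*h (K(h, d) = 4*(8*h - 9*d) = 4*(-9*d + 8*h) = -36*d + 32*h)
K(18, 16)*(-37) = (-36*16 + 32*18)*(-37) = (-576 + 576)*(-37) = 0*(-37) = 0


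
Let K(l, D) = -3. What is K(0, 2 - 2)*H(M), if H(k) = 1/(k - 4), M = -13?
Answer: 3/17 ≈ 0.17647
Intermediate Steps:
H(k) = 1/(-4 + k)
K(0, 2 - 2)*H(M) = -3/(-4 - 13) = -3/(-17) = -3*(-1/17) = 3/17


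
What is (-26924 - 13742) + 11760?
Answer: -28906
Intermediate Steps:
(-26924 - 13742) + 11760 = -40666 + 11760 = -28906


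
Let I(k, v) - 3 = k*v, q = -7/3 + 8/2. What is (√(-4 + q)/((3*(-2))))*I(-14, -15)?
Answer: -71*I*√21/6 ≈ -54.227*I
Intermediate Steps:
q = 5/3 (q = -7*⅓ + 8*(½) = -7/3 + 4 = 5/3 ≈ 1.6667)
I(k, v) = 3 + k*v
(√(-4 + q)/((3*(-2))))*I(-14, -15) = (√(-4 + 5/3)/((3*(-2))))*(3 - 14*(-15)) = (√(-7/3)/(-6))*(3 + 210) = ((I*√21/3)*(-⅙))*213 = -I*√21/18*213 = -71*I*√21/6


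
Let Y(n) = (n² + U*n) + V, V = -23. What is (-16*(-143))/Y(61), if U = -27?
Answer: 2288/2051 ≈ 1.1156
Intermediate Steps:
Y(n) = -23 + n² - 27*n (Y(n) = (n² - 27*n) - 23 = -23 + n² - 27*n)
(-16*(-143))/Y(61) = (-16*(-143))/(-23 + 61² - 27*61) = 2288/(-23 + 3721 - 1647) = 2288/2051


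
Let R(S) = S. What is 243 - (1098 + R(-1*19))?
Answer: -836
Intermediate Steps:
243 - (1098 + R(-1*19)) = 243 - (1098 - 1*19) = 243 - (1098 - 19) = 243 - 1*1079 = 243 - 1079 = -836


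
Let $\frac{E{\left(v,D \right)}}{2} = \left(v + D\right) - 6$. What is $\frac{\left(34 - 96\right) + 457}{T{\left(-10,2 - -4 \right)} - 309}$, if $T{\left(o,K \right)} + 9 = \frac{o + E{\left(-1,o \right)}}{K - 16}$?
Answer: $- \frac{1975}{1568} \approx -1.2596$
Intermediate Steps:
$E{\left(v,D \right)} = -12 + 2 D + 2 v$ ($E{\left(v,D \right)} = 2 \left(\left(v + D\right) - 6\right) = 2 \left(\left(D + v\right) - 6\right) = 2 \left(-6 + D + v\right) = -12 + 2 D + 2 v$)
$T{\left(o,K \right)} = -9 + \frac{-14 + 3 o}{-16 + K}$ ($T{\left(o,K \right)} = -9 + \frac{o + \left(-12 + 2 o + 2 \left(-1\right)\right)}{K - 16} = -9 + \frac{o - \left(14 - 2 o\right)}{-16 + K} = -9 + \frac{o + \left(-14 + 2 o\right)}{-16 + K} = -9 + \frac{-14 + 3 o}{-16 + K}$)
$\frac{\left(34 - 96\right) + 457}{T{\left(-10,2 - -4 \right)} - 309} = \frac{\left(34 - 96\right) + 457}{\frac{130 - 9 \left(2 - -4\right) + 3 \left(-10\right)}{-16 + \left(2 - -4\right)} - 309} = \frac{\left(34 - 96\right) + 457}{\frac{130 - 9 \left(2 + 4\right) - 30}{-16 + \left(2 + 4\right)} - 309} = \frac{-62 + 457}{\frac{130 - 54 - 30}{-16 + 6} - 309} = \frac{1}{\frac{130 - 54 - 30}{-10} - 309} \cdot 395 = \frac{1}{\left(- \frac{1}{10}\right) 46 - 309} \cdot 395 = \frac{1}{- \frac{23}{5} - 309} \cdot 395 = \frac{1}{- \frac{1568}{5}} \cdot 395 = \left(- \frac{5}{1568}\right) 395 = - \frac{1975}{1568}$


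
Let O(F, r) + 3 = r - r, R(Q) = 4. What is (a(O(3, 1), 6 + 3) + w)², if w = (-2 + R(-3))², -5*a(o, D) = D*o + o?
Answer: 100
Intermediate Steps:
O(F, r) = -3 (O(F, r) = -3 + (r - r) = -3 + 0 = -3)
a(o, D) = -o/5 - D*o/5 (a(o, D) = -(D*o + o)/5 = -(o + D*o)/5 = -o/5 - D*o/5)
w = 4 (w = (-2 + 4)² = 2² = 4)
(a(O(3, 1), 6 + 3) + w)² = (-⅕*(-3)*(1 + (6 + 3)) + 4)² = (-⅕*(-3)*(1 + 9) + 4)² = (-⅕*(-3)*10 + 4)² = (6 + 4)² = 10² = 100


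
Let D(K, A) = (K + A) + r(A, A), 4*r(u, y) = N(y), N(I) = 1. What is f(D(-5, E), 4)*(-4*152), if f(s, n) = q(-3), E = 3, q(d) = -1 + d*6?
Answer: 11552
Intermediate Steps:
q(d) = -1 + 6*d
r(u, y) = ¼ (r(u, y) = (¼)*1 = ¼)
D(K, A) = ¼ + A + K (D(K, A) = (K + A) + ¼ = (A + K) + ¼ = ¼ + A + K)
f(s, n) = -19 (f(s, n) = -1 + 6*(-3) = -1 - 18 = -19)
f(D(-5, E), 4)*(-4*152) = -(-76)*152 = -19*(-608) = 11552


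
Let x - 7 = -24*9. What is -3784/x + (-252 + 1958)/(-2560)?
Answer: 424113/24320 ≈ 17.439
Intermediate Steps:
x = -209 (x = 7 - 24*9 = 7 - 216 = -209)
-3784/x + (-252 + 1958)/(-2560) = -3784/(-209) + (-252 + 1958)/(-2560) = -3784*(-1/209) + 1706*(-1/2560) = 344/19 - 853/1280 = 424113/24320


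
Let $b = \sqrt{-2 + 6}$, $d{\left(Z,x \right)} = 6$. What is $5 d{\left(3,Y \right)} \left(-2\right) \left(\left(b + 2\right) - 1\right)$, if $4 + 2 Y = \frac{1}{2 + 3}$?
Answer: $-180$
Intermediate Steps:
$Y = - \frac{19}{10}$ ($Y = -2 + \frac{1}{2 \left(2 + 3\right)} = -2 + \frac{1}{2 \cdot 5} = -2 + \frac{1}{2} \cdot \frac{1}{5} = -2 + \frac{1}{10} = - \frac{19}{10} \approx -1.9$)
$b = 2$ ($b = \sqrt{4} = 2$)
$5 d{\left(3,Y \right)} \left(-2\right) \left(\left(b + 2\right) - 1\right) = 5 \cdot 6 \left(-2\right) \left(\left(2 + 2\right) - 1\right) = 30 \left(-2\right) \left(4 - 1\right) = \left(-60\right) 3 = -180$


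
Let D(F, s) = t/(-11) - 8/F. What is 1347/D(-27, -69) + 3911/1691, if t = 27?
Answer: -673992818/1083931 ≈ -621.80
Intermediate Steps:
D(F, s) = -27/11 - 8/F (D(F, s) = 27/(-11) - 8/F = 27*(-1/11) - 8/F = -27/11 - 8/F)
1347/D(-27, -69) + 3911/1691 = 1347/(-27/11 - 8/(-27)) + 3911/1691 = 1347/(-27/11 - 8*(-1/27)) + 3911*(1/1691) = 1347/(-27/11 + 8/27) + 3911/1691 = 1347/(-641/297) + 3911/1691 = 1347*(-297/641) + 3911/1691 = -400059/641 + 3911/1691 = -673992818/1083931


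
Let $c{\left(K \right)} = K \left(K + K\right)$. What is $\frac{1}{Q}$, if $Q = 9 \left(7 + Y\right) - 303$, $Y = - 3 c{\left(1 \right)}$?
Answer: $- \frac{1}{294} \approx -0.0034014$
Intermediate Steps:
$c{\left(K \right)} = 2 K^{2}$ ($c{\left(K \right)} = K 2 K = 2 K^{2}$)
$Y = -6$ ($Y = - 3 \cdot 2 \cdot 1^{2} = - 3 \cdot 2 \cdot 1 = \left(-3\right) 2 = -6$)
$Q = -294$ ($Q = 9 \left(7 - 6\right) - 303 = 9 \cdot 1 - 303 = 9 - 303 = -294$)
$\frac{1}{Q} = \frac{1}{-294} = - \frac{1}{294}$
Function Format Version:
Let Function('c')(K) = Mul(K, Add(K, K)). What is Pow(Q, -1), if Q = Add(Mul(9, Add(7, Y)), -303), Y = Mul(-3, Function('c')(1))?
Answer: Rational(-1, 294) ≈ -0.0034014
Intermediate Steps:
Function('c')(K) = Mul(2, Pow(K, 2)) (Function('c')(K) = Mul(K, Mul(2, K)) = Mul(2, Pow(K, 2)))
Y = -6 (Y = Mul(-3, Mul(2, Pow(1, 2))) = Mul(-3, Mul(2, 1)) = Mul(-3, 2) = -6)
Q = -294 (Q = Add(Mul(9, Add(7, -6)), -303) = Add(Mul(9, 1), -303) = Add(9, -303) = -294)
Pow(Q, -1) = Pow(-294, -1) = Rational(-1, 294)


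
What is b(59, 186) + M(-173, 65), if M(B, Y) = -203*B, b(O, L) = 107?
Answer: 35226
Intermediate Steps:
b(59, 186) + M(-173, 65) = 107 - 203*(-173) = 107 + 35119 = 35226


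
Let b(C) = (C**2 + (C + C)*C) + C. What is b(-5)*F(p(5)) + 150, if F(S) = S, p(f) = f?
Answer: 500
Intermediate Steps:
b(C) = C + 3*C**2 (b(C) = (C**2 + (2*C)*C) + C = (C**2 + 2*C**2) + C = 3*C**2 + C = C + 3*C**2)
b(-5)*F(p(5)) + 150 = -5*(1 + 3*(-5))*5 + 150 = -5*(1 - 15)*5 + 150 = -5*(-14)*5 + 150 = 70*5 + 150 = 350 + 150 = 500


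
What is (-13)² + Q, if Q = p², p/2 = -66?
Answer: 17593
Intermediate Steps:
p = -132 (p = 2*(-66) = -132)
Q = 17424 (Q = (-132)² = 17424)
(-13)² + Q = (-13)² + 17424 = 169 + 17424 = 17593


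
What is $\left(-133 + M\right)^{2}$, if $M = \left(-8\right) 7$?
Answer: $35721$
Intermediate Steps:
$M = -56$
$\left(-133 + M\right)^{2} = \left(-133 - 56\right)^{2} = \left(-189\right)^{2} = 35721$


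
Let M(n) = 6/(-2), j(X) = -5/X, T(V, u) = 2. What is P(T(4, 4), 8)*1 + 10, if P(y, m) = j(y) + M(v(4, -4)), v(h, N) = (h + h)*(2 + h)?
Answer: 9/2 ≈ 4.5000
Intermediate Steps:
v(h, N) = 2*h*(2 + h) (v(h, N) = (2*h)*(2 + h) = 2*h*(2 + h))
M(n) = -3 (M(n) = 6*(-½) = -3)
P(y, m) = -3 - 5/y (P(y, m) = -5/y - 3 = -3 - 5/y)
P(T(4, 4), 8)*1 + 10 = (-3 - 5/2)*1 + 10 = -11/2*1 + 10 = -11/2 + 10 = 9/2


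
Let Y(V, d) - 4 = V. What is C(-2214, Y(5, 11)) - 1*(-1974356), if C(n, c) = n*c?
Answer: 1954430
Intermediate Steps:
Y(V, d) = 4 + V
C(n, c) = c*n
C(-2214, Y(5, 11)) - 1*(-1974356) = (4 + 5)*(-2214) - 1*(-1974356) = 9*(-2214) + 1974356 = -19926 + 1974356 = 1954430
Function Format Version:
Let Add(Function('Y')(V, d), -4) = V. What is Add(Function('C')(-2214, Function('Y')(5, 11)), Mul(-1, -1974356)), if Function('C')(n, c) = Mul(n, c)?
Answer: 1954430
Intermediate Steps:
Function('Y')(V, d) = Add(4, V)
Function('C')(n, c) = Mul(c, n)
Add(Function('C')(-2214, Function('Y')(5, 11)), Mul(-1, -1974356)) = Add(Mul(Add(4, 5), -2214), Mul(-1, -1974356)) = Add(Mul(9, -2214), 1974356) = Add(-19926, 1974356) = 1954430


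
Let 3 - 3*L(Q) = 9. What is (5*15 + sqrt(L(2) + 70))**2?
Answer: 5693 + 300*sqrt(17) ≈ 6929.9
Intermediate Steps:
L(Q) = -2 (L(Q) = 1 - 1/3*9 = 1 - 3 = -2)
(5*15 + sqrt(L(2) + 70))**2 = (5*15 + sqrt(-2 + 70))**2 = (75 + sqrt(68))**2 = (75 + 2*sqrt(17))**2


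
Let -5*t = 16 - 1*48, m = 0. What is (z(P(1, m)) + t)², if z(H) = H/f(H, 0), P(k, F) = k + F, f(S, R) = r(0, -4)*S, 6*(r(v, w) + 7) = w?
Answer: 519841/13225 ≈ 39.307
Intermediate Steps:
r(v, w) = -7 + w/6
f(S, R) = -23*S/3 (f(S, R) = (-7 + (⅙)*(-4))*S = (-7 - ⅔)*S = -23*S/3)
P(k, F) = F + k
z(H) = -3/23 (z(H) = H/((-23*H/3)) = H*(-3/(23*H)) = -3/23)
t = 32/5 (t = -(16 - 1*48)/5 = -(16 - 48)/5 = -⅕*(-32) = 32/5 ≈ 6.4000)
(z(P(1, m)) + t)² = (-3/23 + 32/5)² = (721/115)² = 519841/13225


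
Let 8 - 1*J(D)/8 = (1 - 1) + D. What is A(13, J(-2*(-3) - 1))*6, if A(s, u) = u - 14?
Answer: 60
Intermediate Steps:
J(D) = 64 - 8*D (J(D) = 64 - 8*((1 - 1) + D) = 64 - 8*(0 + D) = 64 - 8*D)
A(s, u) = -14 + u
A(13, J(-2*(-3) - 1))*6 = (-14 + (64 - 8*(-2*(-3) - 1)))*6 = (-14 + (64 - 8*(6 - 1)))*6 = (-14 + (64 - 8*5))*6 = (-14 + (64 - 40))*6 = (-14 + 24)*6 = 10*6 = 60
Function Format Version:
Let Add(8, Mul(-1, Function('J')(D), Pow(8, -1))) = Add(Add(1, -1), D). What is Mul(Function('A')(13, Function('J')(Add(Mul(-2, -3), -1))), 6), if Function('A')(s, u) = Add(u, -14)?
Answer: 60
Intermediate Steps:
Function('J')(D) = Add(64, Mul(-8, D)) (Function('J')(D) = Add(64, Mul(-8, Add(Add(1, -1), D))) = Add(64, Mul(-8, Add(0, D))) = Add(64, Mul(-8, D)))
Function('A')(s, u) = Add(-14, u)
Mul(Function('A')(13, Function('J')(Add(Mul(-2, -3), -1))), 6) = Mul(Add(-14, Add(64, Mul(-8, Add(Mul(-2, -3), -1)))), 6) = Mul(Add(-14, Add(64, Mul(-8, Add(6, -1)))), 6) = Mul(Add(-14, Add(64, Mul(-8, 5))), 6) = Mul(Add(-14, Add(64, -40)), 6) = Mul(Add(-14, 24), 6) = Mul(10, 6) = 60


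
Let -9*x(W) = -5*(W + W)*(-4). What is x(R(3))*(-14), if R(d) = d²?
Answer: 560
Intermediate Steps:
x(W) = -40*W/9 (x(W) = -(-5*(W + W))*(-4)/9 = -(-10*W)*(-4)/9 = -40*W/9)
x(R(3))*(-14) = -40/9*3²*(-14) = -40/9*9*(-14) = -40*(-14) = 560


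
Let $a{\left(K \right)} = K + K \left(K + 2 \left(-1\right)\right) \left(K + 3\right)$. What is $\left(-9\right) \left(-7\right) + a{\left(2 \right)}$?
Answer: $65$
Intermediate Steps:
$a{\left(K \right)} = K + K \left(-2 + K\right) \left(3 + K\right)$ ($a{\left(K \right)} = K + K \left(K - 2\right) \left(3 + K\right) = K + K \left(-2 + K\right) \left(3 + K\right)$)
$\left(-9\right) \left(-7\right) + a{\left(2 \right)} = \left(-9\right) \left(-7\right) + 2 \left(-5 + 2 + 2^{2}\right) = 63 + 2 \left(-5 + 2 + 4\right) = 63 + 2 \cdot 1 = 63 + 2 = 65$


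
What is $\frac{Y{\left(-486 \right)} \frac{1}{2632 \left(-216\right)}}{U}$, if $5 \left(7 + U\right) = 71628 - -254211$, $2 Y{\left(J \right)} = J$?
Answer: $\frac{45}{6860129024} \approx 6.5596 \cdot 10^{-9}$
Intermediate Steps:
$Y{\left(J \right)} = \frac{J}{2}$
$U = \frac{325804}{5}$ ($U = -7 + \frac{71628 - -254211}{5} = -7 + \frac{71628 + 254211}{5} = -7 + \frac{1}{5} \cdot 325839 = -7 + \frac{325839}{5} = \frac{325804}{5} \approx 65161.0$)
$\frac{Y{\left(-486 \right)} \frac{1}{2632 \left(-216\right)}}{U} = \frac{\frac{1}{2} \left(-486\right) \frac{1}{2632 \left(-216\right)}}{\frac{325804}{5}} = - \frac{243}{-568512} \cdot \frac{5}{325804} = \left(-243\right) \left(- \frac{1}{568512}\right) \frac{5}{325804} = \frac{9}{21056} \cdot \frac{5}{325804} = \frac{45}{6860129024}$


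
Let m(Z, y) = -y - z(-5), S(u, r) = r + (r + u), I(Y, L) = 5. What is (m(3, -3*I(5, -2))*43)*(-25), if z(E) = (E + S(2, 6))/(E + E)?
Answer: -34185/2 ≈ -17093.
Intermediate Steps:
S(u, r) = u + 2*r
z(E) = (14 + E)/(2*E) (z(E) = (E + (2 + 2*6))/(E + E) = (E + (2 + 12))/((2*E)) = (E + 14)*(1/(2*E)) = (14 + E)*(1/(2*E)) = (14 + E)/(2*E))
m(Z, y) = 9/10 - y (m(Z, y) = -y - (14 - 5)/(2*(-5)) = -y - (-1)*9/(2*5) = -y - 1*(-9/10) = -y + 9/10 = 9/10 - y)
(m(3, -3*I(5, -2))*43)*(-25) = ((9/10 - (-3)*5)*43)*(-25) = ((9/10 - 1*(-15))*43)*(-25) = ((9/10 + 15)*43)*(-25) = ((159/10)*43)*(-25) = (6837/10)*(-25) = -34185/2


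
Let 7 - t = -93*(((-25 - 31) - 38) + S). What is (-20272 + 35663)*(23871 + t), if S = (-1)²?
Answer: 234389539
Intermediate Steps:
S = 1
t = -8642 (t = 7 - (-93)*(((-25 - 31) - 38) + 1) = 7 - (-93)*((-56 - 38) + 1) = 7 - (-93)*(-94 + 1) = 7 - (-93)*(-93) = 7 - 1*8649 = 7 - 8649 = -8642)
(-20272 + 35663)*(23871 + t) = (-20272 + 35663)*(23871 - 8642) = 15391*15229 = 234389539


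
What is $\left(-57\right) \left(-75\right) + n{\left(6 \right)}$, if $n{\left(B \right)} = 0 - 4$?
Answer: $4271$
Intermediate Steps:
$n{\left(B \right)} = -4$
$\left(-57\right) \left(-75\right) + n{\left(6 \right)} = \left(-57\right) \left(-75\right) - 4 = 4275 - 4 = 4271$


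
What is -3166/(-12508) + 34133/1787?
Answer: 216296603/11175898 ≈ 19.354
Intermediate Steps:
-3166/(-12508) + 34133/1787 = -3166*(-1/12508) + 34133*(1/1787) = 1583/6254 + 34133/1787 = 216296603/11175898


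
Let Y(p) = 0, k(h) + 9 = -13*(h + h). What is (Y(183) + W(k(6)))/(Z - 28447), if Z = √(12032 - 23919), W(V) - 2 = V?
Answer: 4636861/809243696 + 163*I*√11887/809243696 ≈ 0.0057299 + 2.1961e-5*I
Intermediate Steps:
k(h) = -9 - 26*h (k(h) = -9 - 13*(h + h) = -9 - 26*h)
W(V) = 2 + V
Z = I*√11887 (Z = √(-11887) = I*√11887 ≈ 109.03*I)
(Y(183) + W(k(6)))/(Z - 28447) = (0 + (2 + (-9 - 26*6)))/(I*√11887 - 28447) = (0 + (2 + (-9 - 156)))/(-28447 + I*√11887) = (0 + (2 - 165))/(-28447 + I*√11887) = (0 - 163)/(-28447 + I*√11887) = -163/(-28447 + I*√11887)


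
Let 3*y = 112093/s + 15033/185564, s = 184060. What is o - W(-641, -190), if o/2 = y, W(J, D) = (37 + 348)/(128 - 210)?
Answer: 2707123398253/525131738790 ≈ 5.1551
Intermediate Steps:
W(J, D) = -385/82 (W(J, D) = 385/(-82) = 385*(-1/82) = -385/82)
y = 2945924929/12808091190 (y = (112093/184060 + 15033/185564)/3 = (1/3)*(2945924929/4269363730) = 2945924929/12808091190 ≈ 0.23001)
o = 2945924929/6404045595 (o = 2*(2945924929/12808091190) = 2945924929/6404045595 ≈ 0.46001)
o - W(-641, -190) = 2945924929/6404045595 - 1*(-385/82) = 2945924929/6404045595 + 385/82 = 2707123398253/525131738790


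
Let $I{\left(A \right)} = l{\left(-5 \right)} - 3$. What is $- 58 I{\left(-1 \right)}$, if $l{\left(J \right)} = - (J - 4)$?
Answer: $-348$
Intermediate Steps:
$l{\left(J \right)} = 4 - J$ ($l{\left(J \right)} = - (-4 + J) = 4 - J$)
$I{\left(A \right)} = 6$ ($I{\left(A \right)} = \left(4 - -5\right) - 3 = \left(4 + 5\right) - 3 = 9 - 3 = 6$)
$- 58 I{\left(-1 \right)} = \left(-58\right) 6 = -348$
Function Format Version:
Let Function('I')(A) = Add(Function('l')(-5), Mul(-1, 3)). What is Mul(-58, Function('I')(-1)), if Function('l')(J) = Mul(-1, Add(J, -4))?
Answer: -348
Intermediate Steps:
Function('l')(J) = Add(4, Mul(-1, J)) (Function('l')(J) = Mul(-1, Add(-4, J)) = Add(4, Mul(-1, J)))
Function('I')(A) = 6 (Function('I')(A) = Add(Add(4, Mul(-1, -5)), Mul(-1, 3)) = Add(Add(4, 5), -3) = Add(9, -3) = 6)
Mul(-58, Function('I')(-1)) = Mul(-58, 6) = -348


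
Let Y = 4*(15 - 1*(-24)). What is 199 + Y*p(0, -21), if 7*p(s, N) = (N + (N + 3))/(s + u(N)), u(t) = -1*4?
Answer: 2914/7 ≈ 416.29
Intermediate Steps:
u(t) = -4
Y = 156 (Y = 4*(15 + 24) = 4*39 = 156)
p(s, N) = (3 + 2*N)/(7*(-4 + s)) (p(s, N) = ((N + (N + 3))/(s - 4))/7 = ((N + (3 + N))/(-4 + s))/7 = ((3 + 2*N)/(-4 + s))/7 = (3 + 2*N)/(7*(-4 + s)))
199 + Y*p(0, -21) = 199 + 156*((3 + 2*(-21))/(7*(-4 + 0))) = 199 + 156*((⅐)*(3 - 42)/(-4)) = 199 + 156*((⅐)*(-¼)*(-39)) = 199 + 156*(39/28) = 199 + 1521/7 = 2914/7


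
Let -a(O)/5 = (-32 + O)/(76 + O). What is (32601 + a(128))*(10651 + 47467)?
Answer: 32207658886/17 ≈ 1.8946e+9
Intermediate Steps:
a(O) = -5*(-32 + O)/(76 + O)
(32601 + a(128))*(10651 + 47467) = (32601 + 5*(32 - 1*128)/(76 + 128))*(10651 + 47467) = (32601 + 5*(32 - 128)/204)*58118 = (32601 + 5*(1/204)*(-96))*58118 = (32601 - 40/17)*58118 = (554177/17)*58118 = 32207658886/17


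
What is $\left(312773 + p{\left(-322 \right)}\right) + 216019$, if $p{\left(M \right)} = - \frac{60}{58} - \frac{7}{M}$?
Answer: $\frac{705407177}{1334} \approx 5.2879 \cdot 10^{5}$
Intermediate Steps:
$p{\left(M \right)} = - \frac{30}{29} - \frac{7}{M}$ ($p{\left(M \right)} = \left(-60\right) \frac{1}{58} - \frac{7}{M} = - \frac{30}{29} - \frac{7}{M}$)
$\left(312773 + p{\left(-322 \right)}\right) + 216019 = \left(312773 - \left(\frac{30}{29} + \frac{7}{-322}\right)\right) + 216019 = \left(312773 - \frac{1351}{1334}\right) + 216019 = \frac{417237831}{1334} + 216019 = \frac{705407177}{1334}$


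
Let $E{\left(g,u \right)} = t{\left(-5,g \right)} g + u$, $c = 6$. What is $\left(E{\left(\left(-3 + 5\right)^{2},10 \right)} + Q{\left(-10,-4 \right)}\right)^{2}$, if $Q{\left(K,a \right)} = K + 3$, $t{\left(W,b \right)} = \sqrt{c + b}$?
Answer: $169 + 24 \sqrt{10} \approx 244.89$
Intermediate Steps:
$t{\left(W,b \right)} = \sqrt{6 + b}$
$Q{\left(K,a \right)} = 3 + K$
$E{\left(g,u \right)} = u + g \sqrt{6 + g}$ ($E{\left(g,u \right)} = \sqrt{6 + g} g + u = g \sqrt{6 + g} + u = u + g \sqrt{6 + g}$)
$\left(E{\left(\left(-3 + 5\right)^{2},10 \right)} + Q{\left(-10,-4 \right)}\right)^{2} = \left(\left(10 + \left(-3 + 5\right)^{2} \sqrt{6 + \left(-3 + 5\right)^{2}}\right) + \left(3 - 10\right)\right)^{2} = \left(\left(10 + 2^{2} \sqrt{6 + 2^{2}}\right) - 7\right)^{2} = \left(\left(10 + 4 \sqrt{6 + 4}\right) - 7\right)^{2} = \left(\left(10 + 4 \sqrt{10}\right) - 7\right)^{2} = \left(3 + 4 \sqrt{10}\right)^{2}$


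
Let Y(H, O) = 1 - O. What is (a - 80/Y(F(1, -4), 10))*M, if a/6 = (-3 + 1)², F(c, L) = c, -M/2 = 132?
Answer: -26048/3 ≈ -8682.7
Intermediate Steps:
M = -264 (M = -2*132 = -264)
a = 24 (a = 6*(-3 + 1)² = 6*(-2)² = 6*4 = 24)
(a - 80/Y(F(1, -4), 10))*M = (24 - 80/(1 - 1*10))*(-264) = (24 - 80/(1 - 10))*(-264) = (24 - 80/(-9))*(-264) = (24 - 80*(-⅑))*(-264) = (24 + 80/9)*(-264) = (296/9)*(-264) = -26048/3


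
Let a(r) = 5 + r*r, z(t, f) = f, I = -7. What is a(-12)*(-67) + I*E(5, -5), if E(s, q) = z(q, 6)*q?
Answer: -9773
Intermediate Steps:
a(r) = 5 + r**2
E(s, q) = 6*q
a(-12)*(-67) + I*E(5, -5) = (5 + (-12)**2)*(-67) - 42*(-5) = (5 + 144)*(-67) - 7*(-30) = 149*(-67) + 210 = -9983 + 210 = -9773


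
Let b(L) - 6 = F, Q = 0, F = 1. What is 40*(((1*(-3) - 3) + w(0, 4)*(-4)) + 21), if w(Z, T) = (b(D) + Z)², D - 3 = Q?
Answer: -7240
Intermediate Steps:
D = 3 (D = 3 + 0 = 3)
b(L) = 7 (b(L) = 6 + 1 = 7)
w(Z, T) = (7 + Z)²
40*(((1*(-3) - 3) + w(0, 4)*(-4)) + 21) = 40*(((1*(-3) - 3) + (7 + 0)²*(-4)) + 21) = 40*(((-3 - 3) + 7²*(-4)) + 21) = 40*((-6 + 49*(-4)) + 21) = 40*((-6 - 196) + 21) = 40*(-202 + 21) = 40*(-181) = -7240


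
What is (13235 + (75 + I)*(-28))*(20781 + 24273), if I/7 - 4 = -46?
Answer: 872560818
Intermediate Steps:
I = -294 (I = 28 + 7*(-46) = 28 - 322 = -294)
(13235 + (75 + I)*(-28))*(20781 + 24273) = (13235 + (75 - 294)*(-28))*(20781 + 24273) = (13235 - 219*(-28))*45054 = (13235 + 6132)*45054 = 19367*45054 = 872560818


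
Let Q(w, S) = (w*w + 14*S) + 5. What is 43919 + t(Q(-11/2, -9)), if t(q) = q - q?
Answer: 43919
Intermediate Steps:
Q(w, S) = 5 + w² + 14*S (Q(w, S) = (w² + 14*S) + 5 = 5 + w² + 14*S)
t(q) = 0
43919 + t(Q(-11/2, -9)) = 43919 + 0 = 43919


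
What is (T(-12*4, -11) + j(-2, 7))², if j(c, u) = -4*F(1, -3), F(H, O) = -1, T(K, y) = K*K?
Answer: 5326864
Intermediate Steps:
T(K, y) = K²
j(c, u) = 4 (j(c, u) = -4*(-1) = 4)
(T(-12*4, -11) + j(-2, 7))² = ((-12*4)² + 4)² = ((-48)² + 4)² = (2304 + 4)² = 2308² = 5326864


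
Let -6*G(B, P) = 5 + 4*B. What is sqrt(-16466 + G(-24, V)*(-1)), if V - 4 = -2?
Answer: I*sqrt(593322)/6 ≈ 128.38*I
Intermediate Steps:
V = 2 (V = 4 - 2 = 2)
G(B, P) = -5/6 - 2*B/3 (G(B, P) = -(5 + 4*B)/6 = -5/6 - 2*B/3)
sqrt(-16466 + G(-24, V)*(-1)) = sqrt(-16466 + (-5/6 - 2/3*(-24))*(-1)) = sqrt(-16466 + (-5/6 + 16)*(-1)) = sqrt(-16466 + (91/6)*(-1)) = sqrt(-16466 - 91/6) = sqrt(-98887/6) = I*sqrt(593322)/6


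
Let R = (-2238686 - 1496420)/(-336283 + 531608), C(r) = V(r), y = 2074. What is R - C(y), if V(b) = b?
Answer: -408839156/195325 ≈ -2093.1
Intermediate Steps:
C(r) = r
R = -3735106/195325 ≈ -19.123
R - C(y) = -3735106/195325 - 1*2074 = -3735106/195325 - 2074 = -408839156/195325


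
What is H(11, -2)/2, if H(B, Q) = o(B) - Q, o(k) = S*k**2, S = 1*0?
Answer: 1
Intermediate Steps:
S = 0
o(k) = 0 (o(k) = 0*k**2 = 0)
H(B, Q) = -Q (H(B, Q) = 0 - Q = -Q)
H(11, -2)/2 = -1*(-2)/2 = 2*(1/2) = 1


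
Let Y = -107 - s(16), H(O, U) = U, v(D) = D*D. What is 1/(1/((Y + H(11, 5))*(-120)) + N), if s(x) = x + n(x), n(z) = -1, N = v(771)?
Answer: 14040/8345951641 ≈ 1.6823e-6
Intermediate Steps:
v(D) = D²
N = 594441 (N = 771² = 594441)
s(x) = -1 + x (s(x) = x - 1 = -1 + x)
Y = -122 (Y = -107 - (-1 + 16) = -107 - 1*15 = -107 - 15 = -122)
1/(1/((Y + H(11, 5))*(-120)) + N) = 1/(1/((-122 + 5)*(-120)) + 594441) = 1/(1/(-117*(-120)) + 594441) = 1/(1/14040 + 594441) = 1/(8345951641/14040) = 14040/8345951641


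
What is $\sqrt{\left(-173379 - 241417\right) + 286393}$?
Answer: $3 i \sqrt{14267} \approx 358.33 i$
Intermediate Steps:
$\sqrt{\left(-173379 - 241417\right) + 286393} = \sqrt{-414796 + 286393} = \sqrt{-128403} = 3 i \sqrt{14267}$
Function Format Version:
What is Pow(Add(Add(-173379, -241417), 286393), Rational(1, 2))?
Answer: Mul(3, I, Pow(14267, Rational(1, 2))) ≈ Mul(358.33, I)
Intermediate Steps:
Pow(Add(Add(-173379, -241417), 286393), Rational(1, 2)) = Pow(Add(-414796, 286393), Rational(1, 2)) = Pow(-128403, Rational(1, 2)) = Mul(3, I, Pow(14267, Rational(1, 2)))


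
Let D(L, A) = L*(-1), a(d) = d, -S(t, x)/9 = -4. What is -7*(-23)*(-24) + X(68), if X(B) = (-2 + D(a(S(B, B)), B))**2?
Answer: -2420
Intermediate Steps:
S(t, x) = 36 (S(t, x) = -9*(-4) = 36)
D(L, A) = -L
X(B) = 1444 (X(B) = (-2 - 1*36)**2 = (-2 - 36)**2 = (-38)**2 = 1444)
-7*(-23)*(-24) + X(68) = -7*(-23)*(-24) + 1444 = 161*(-24) + 1444 = -3864 + 1444 = -2420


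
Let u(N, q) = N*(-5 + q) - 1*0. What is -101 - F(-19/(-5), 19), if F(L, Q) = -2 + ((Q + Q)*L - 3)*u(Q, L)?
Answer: 78123/25 ≈ 3124.9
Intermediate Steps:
u(N, q) = N*(-5 + q) (u(N, q) = N*(-5 + q) + 0 = N*(-5 + q))
F(L, Q) = -2 + Q*(-5 + L)*(-3 + 2*L*Q) (F(L, Q) = -2 + ((Q + Q)*L - 3)*(Q*(-5 + L)) = -2 + ((2*Q)*L - 3)*(Q*(-5 + L)) = -2 + (2*L*Q - 3)*(Q*(-5 + L)) = -2 + (-3 + 2*L*Q)*(Q*(-5 + L)) = -2 + Q*(-5 + L)*(-3 + 2*L*Q))
-101 - F(-19/(-5), 19) = -101 - (-2 - 3*19*(-5 - 19/(-5)) + 2*(-19/(-5))*19**2*(-5 - 19/(-5))) = -101 - (-2 - 3*19*(-5 - 19*(-1/5)) + 2*(-19*(-1/5))*361*(-5 - 19*(-1/5))) = -101 - (-2 - 3*19*(-5 + 19/5) + 2*(19/5)*361*(-5 + 19/5)) = -101 - (-2 - 3*19*(-6/5) + 2*(19/5)*361*(-6/5)) = -101 - (-2 + 342/5 - 82308/25) = -101 - 1*(-80648/25) = -101 + 80648/25 = 78123/25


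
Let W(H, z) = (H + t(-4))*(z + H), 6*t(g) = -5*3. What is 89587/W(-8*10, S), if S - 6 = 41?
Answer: 179174/5445 ≈ 32.906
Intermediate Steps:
t(g) = -5/2 (t(g) = (-5*3)/6 = (1/6)*(-15) = -5/2)
S = 47 (S = 6 + 41 = 47)
W(H, z) = (-5/2 + H)*(H + z) (W(H, z) = (H - 5/2)*(z + H) = (-5/2 + H)*(H + z))
89587/W(-8*10, S) = 89587/((-8*10)**2 - (-20)*10 - 5/2*47 - 8*10*47) = 89587/((-80)**2 - 5/2*(-80) - 235/2 - 80*47) = 89587/(6400 + 200 - 235/2 - 3760) = 89587/(5445/2) = 89587*(2/5445) = 179174/5445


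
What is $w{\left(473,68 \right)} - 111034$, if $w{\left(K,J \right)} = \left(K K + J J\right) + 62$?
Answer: $117381$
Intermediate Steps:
$w{\left(K,J \right)} = 62 + J^{2} + K^{2}$ ($w{\left(K,J \right)} = \left(K^{2} + J^{2}\right) + 62 = \left(J^{2} + K^{2}\right) + 62 = 62 + J^{2} + K^{2}$)
$w{\left(473,68 \right)} - 111034 = \left(62 + 68^{2} + 473^{2}\right) - 111034 = \left(62 + 4624 + 223729\right) - 111034 = 228415 - 111034 = 117381$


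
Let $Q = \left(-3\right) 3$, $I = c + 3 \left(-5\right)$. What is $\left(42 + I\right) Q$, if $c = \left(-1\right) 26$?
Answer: $-9$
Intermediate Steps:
$c = -26$
$I = -41$ ($I = -26 + 3 \left(-5\right) = -26 - 15 = -41$)
$Q = -9$
$\left(42 + I\right) Q = \left(42 - 41\right) \left(-9\right) = 1 \left(-9\right) = -9$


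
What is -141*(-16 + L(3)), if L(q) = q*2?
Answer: 1410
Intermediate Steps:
L(q) = 2*q
-141*(-16 + L(3)) = -141*(-16 + 2*3) = -141*(-16 + 6) = -141*(-10) = 1410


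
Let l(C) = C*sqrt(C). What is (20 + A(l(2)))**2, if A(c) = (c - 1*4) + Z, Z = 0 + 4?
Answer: 408 + 80*sqrt(2) ≈ 521.14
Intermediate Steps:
l(C) = C**(3/2)
Z = 4
A(c) = c (A(c) = (c - 1*4) + 4 = (c - 4) + 4 = (-4 + c) + 4 = c)
(20 + A(l(2)))**2 = (20 + 2**(3/2))**2 = (20 + 2*sqrt(2))**2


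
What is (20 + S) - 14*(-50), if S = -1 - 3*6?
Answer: 701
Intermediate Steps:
S = -19 (S = -1 - 18 = -19)
(20 + S) - 14*(-50) = (20 - 19) - 14*(-50) = 1 + 700 = 701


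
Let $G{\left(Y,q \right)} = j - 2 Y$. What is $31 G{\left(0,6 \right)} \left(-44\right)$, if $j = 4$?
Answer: $-5456$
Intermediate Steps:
$G{\left(Y,q \right)} = 4 - 2 Y$
$31 G{\left(0,6 \right)} \left(-44\right) = 31 \left(4 - 0\right) \left(-44\right) = 31 \left(4 + 0\right) \left(-44\right) = 31 \cdot 4 \left(-44\right) = 124 \left(-44\right) = -5456$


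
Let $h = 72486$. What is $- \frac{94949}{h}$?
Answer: $- \frac{94949}{72486} \approx -1.3099$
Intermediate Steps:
$- \frac{94949}{h} = - \frac{94949}{72486}$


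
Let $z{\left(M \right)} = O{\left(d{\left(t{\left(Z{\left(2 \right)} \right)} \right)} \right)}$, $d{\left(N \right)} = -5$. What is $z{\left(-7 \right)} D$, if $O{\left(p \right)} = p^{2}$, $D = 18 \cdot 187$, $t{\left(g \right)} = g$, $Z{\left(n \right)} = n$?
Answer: $84150$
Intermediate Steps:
$D = 3366$
$z{\left(M \right)} = 25$ ($z{\left(M \right)} = \left(-5\right)^{2} = 25$)
$z{\left(-7 \right)} D = 25 \cdot 3366 = 84150$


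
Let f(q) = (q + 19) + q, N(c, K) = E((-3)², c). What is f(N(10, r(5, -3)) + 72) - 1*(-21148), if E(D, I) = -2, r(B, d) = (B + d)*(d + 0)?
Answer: 21307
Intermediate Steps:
r(B, d) = d*(B + d) (r(B, d) = (B + d)*d = d*(B + d))
N(c, K) = -2
f(q) = 19 + 2*q (f(q) = (19 + q) + q = 19 + 2*q)
f(N(10, r(5, -3)) + 72) - 1*(-21148) = (19 + 2*(-2 + 72)) - 1*(-21148) = (19 + 2*70) + 21148 = (19 + 140) + 21148 = 159 + 21148 = 21307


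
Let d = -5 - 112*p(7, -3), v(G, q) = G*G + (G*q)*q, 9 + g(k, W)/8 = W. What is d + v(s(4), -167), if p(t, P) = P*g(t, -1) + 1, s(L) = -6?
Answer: -194295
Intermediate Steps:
g(k, W) = -72 + 8*W
v(G, q) = G² + G*q²
p(t, P) = 1 - 80*P (p(t, P) = P*(-72 + 8*(-1)) + 1 = P*(-72 - 8) + 1 = P*(-80) + 1 = -80*P + 1 = 1 - 80*P)
d = -26997 (d = -5 - 112*(1 - 80*(-3)) = -5 - 112*(1 + 240) = -5 - 112*241 = -5 - 26992 = -26997)
d + v(s(4), -167) = -26997 - 6*(-6 + (-167)²) = -26997 - 6*(-6 + 27889) = -26997 - 6*27883 = -26997 - 167298 = -194295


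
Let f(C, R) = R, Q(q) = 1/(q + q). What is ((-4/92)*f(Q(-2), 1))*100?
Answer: -100/23 ≈ -4.3478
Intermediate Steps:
Q(q) = 1/(2*q)
((-4/92)*f(Q(-2), 1))*100 = (-4/92*1)*100 = (-4*1/92*1)*100 = -1/23*1*100 = -1/23*100 = -100/23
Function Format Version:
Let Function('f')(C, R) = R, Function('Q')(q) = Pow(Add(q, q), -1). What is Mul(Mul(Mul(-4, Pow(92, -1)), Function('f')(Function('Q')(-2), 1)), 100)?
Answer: Rational(-100, 23) ≈ -4.3478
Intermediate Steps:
Function('Q')(q) = Mul(Rational(1, 2), Pow(q, -1)) (Function('Q')(q) = Pow(Mul(2, q), -1) = Mul(Rational(1, 2), Pow(q, -1)))
Mul(Mul(Mul(-4, Pow(92, -1)), Function('f')(Function('Q')(-2), 1)), 100) = Mul(Mul(Mul(-4, Pow(92, -1)), 1), 100) = Mul(Mul(Mul(-4, Rational(1, 92)), 1), 100) = Mul(Mul(Rational(-1, 23), 1), 100) = Mul(Rational(-1, 23), 100) = Rational(-100, 23)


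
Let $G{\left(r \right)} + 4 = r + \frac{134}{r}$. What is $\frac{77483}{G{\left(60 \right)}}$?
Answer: $\frac{2324490}{1747} \approx 1330.6$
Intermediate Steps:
$G{\left(r \right)} = -4 + r + \frac{134}{r}$ ($G{\left(r \right)} = -4 + \left(r + \frac{134}{r}\right) = -4 + r + \frac{134}{r}$)
$\frac{77483}{G{\left(60 \right)}} = \frac{77483}{-4 + 60 + \frac{134}{60}} = \frac{77483}{-4 + 60 + 134 \cdot \frac{1}{60}} = \frac{77483}{-4 + 60 + \frac{67}{30}} = \frac{77483}{\frac{1747}{30}} = 77483 \cdot \frac{30}{1747} = \frac{2324490}{1747}$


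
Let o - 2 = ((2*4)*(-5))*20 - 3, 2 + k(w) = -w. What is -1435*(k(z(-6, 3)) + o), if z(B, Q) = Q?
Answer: 1156610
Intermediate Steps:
k(w) = -2 - w
o = -801 (o = 2 + (((2*4)*(-5))*20 - 3) = 2 + ((8*(-5))*20 - 3) = 2 + (-40*20 - 3) = 2 + (-800 - 3) = 2 - 803 = -801)
-1435*(k(z(-6, 3)) + o) = -1435*((-2 - 1*3) - 801) = -1435*((-2 - 3) - 801) = -1435*(-5 - 801) = -1435*(-806) = 1156610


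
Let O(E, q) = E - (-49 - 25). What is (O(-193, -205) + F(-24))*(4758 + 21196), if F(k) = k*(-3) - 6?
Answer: -1375562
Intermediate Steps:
O(E, q) = 74 + E (O(E, q) = E - 1*(-74) = E + 74 = 74 + E)
F(k) = -6 - 3*k (F(k) = -3*k - 6 = -6 - 3*k)
(O(-193, -205) + F(-24))*(4758 + 21196) = ((74 - 193) + (-6 - 3*(-24)))*(4758 + 21196) = (-119 + (-6 + 72))*25954 = (-119 + 66)*25954 = -53*25954 = -1375562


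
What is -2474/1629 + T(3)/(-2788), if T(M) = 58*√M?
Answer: -2474/1629 - 29*√3/1394 ≈ -1.5548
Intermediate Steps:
-2474/1629 + T(3)/(-2788) = -2474/1629 + (58*√3)/(-2788) = -2474*1/1629 + (58*√3)*(-1/2788) = -2474/1629 - 29*√3/1394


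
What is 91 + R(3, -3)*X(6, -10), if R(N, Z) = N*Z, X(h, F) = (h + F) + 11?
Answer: 28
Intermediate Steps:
X(h, F) = 11 + F + h (X(h, F) = (F + h) + 11 = 11 + F + h)
91 + R(3, -3)*X(6, -10) = 91 + (3*(-3))*(11 - 10 + 6) = 91 - 9*7 = 91 - 63 = 28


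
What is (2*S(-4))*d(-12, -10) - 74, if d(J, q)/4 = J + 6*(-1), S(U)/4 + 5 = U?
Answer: 5110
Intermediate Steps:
S(U) = -20 + 4*U
d(J, q) = -24 + 4*J (d(J, q) = 4*(J + 6*(-1)) = 4*(J - 6) = 4*(-6 + J) = -24 + 4*J)
(2*S(-4))*d(-12, -10) - 74 = (2*(-20 + 4*(-4)))*(-24 + 4*(-12)) - 74 = (2*(-20 - 16))*(-24 - 48) - 74 = (2*(-36))*(-72) - 74 = -72*(-72) - 74 = 5184 - 74 = 5110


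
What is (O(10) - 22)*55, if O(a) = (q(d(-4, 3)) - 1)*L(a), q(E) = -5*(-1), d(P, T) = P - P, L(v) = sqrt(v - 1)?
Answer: -550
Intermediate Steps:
L(v) = sqrt(-1 + v)
d(P, T) = 0
q(E) = 5
O(a) = 4*sqrt(-1 + a) (O(a) = (5 - 1)*sqrt(-1 + a) = 4*sqrt(-1 + a))
(O(10) - 22)*55 = (4*sqrt(-1 + 10) - 22)*55 = (4*sqrt(9) - 22)*55 = (4*3 - 22)*55 = (12 - 22)*55 = -10*55 = -550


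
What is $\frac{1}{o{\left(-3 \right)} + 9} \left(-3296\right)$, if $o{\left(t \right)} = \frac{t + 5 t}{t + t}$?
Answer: $- \frac{824}{3} \approx -274.67$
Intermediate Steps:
$o{\left(t \right)} = 3$ ($o{\left(t \right)} = \frac{6 t}{2 t} = 6 t \frac{1}{2 t} = 3$)
$\frac{1}{o{\left(-3 \right)} + 9} \left(-3296\right) = \frac{1}{3 + 9} \left(-3296\right) = \frac{1}{12} \left(-3296\right) = - \frac{824}{3}$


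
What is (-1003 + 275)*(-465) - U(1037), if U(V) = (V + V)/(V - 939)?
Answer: 16586443/49 ≈ 3.3850e+5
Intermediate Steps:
U(V) = 2*V/(-939 + V) (U(V) = (2*V)/(-939 + V) = 2*V/(-939 + V))
(-1003 + 275)*(-465) - U(1037) = (-1003 + 275)*(-465) - 2*1037/(-939 + 1037) = -728*(-465) - 2*1037/98 = 338520 - 2*1037/98 = 338520 - 1*1037/49 = 338520 - 1037/49 = 16586443/49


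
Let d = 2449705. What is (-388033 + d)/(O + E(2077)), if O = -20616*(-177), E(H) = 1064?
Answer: 257709/456262 ≈ 0.56483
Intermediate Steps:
O = 3649032
(-388033 + d)/(O + E(2077)) = (-388033 + 2449705)/(3649032 + 1064) = 2061672/3650096 = 2061672*(1/3650096) = 257709/456262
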